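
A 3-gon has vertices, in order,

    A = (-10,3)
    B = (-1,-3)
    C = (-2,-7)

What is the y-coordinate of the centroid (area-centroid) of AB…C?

-7/3

Apply the shoelace formula. First the cross-terms c_i = x_i·y_{i+1} − x_{i+1}·y_i:
  33, 1, -76  ⇒  2A = -42, A = -21.
Then Σ (y_i + y_{i+1})·c_i = 294, so ȳ = 294 / (6·(-21)) = -7/3.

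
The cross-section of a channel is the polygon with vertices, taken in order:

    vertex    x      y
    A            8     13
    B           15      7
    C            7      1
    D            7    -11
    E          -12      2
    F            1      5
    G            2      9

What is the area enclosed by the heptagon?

242

A→B: (8)(7) − (15)(13) = -139
B→C: (15)(1) − (7)(7) = -34
C→D: (7)(-11) − (7)(1) = -84
D→E: (7)(2) − (-12)(-11) = -118
E→F: (-12)(5) − (1)(2) = -62
F→G: (1)(9) − (2)(5) = -1
G→A: (2)(13) − (8)(9) = -46
Σ = -484
Area = |Σ|/2 = 242.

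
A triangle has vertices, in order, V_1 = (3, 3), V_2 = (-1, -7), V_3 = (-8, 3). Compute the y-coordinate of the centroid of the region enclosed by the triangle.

Apply the shoelace (surveyor's) formula. First the cross-terms c_i = x_i·y_{i+1} − x_{i+1}·y_i:
  -18, -59, -33  ⇒  2A = -110, A = -55.
Then Σ (y_i + y_{i+1})·c_i = 110, so ȳ = 110 / (6·(-55)) = -1/3.

-1/3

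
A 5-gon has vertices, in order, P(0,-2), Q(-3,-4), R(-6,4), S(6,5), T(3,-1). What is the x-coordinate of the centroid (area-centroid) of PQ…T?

-15/41

Apply Gauss's area formula. First the cross-terms c_i = x_i·y_{i+1} − x_{i+1}·y_i:
  -6, -36, -54, -21, -6  ⇒  2A = -123, A = -61.5.
Then Σ (x_i + x_{i+1})·c_i = 135, so x̄ = 135 / (6·(-61.5)) = -15/41.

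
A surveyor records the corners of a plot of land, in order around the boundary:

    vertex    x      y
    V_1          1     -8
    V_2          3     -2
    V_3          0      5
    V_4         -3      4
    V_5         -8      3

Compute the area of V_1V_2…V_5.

68

Apply the shoelace formula: 2A = Σ (x_i·y_{i+1} − x_{i+1}·y_i), indices taken mod 5.
Cross-terms: 22, 15, 15, 23, 61  ⇒  Σ = 136
Area = |Σ|/2 = 68.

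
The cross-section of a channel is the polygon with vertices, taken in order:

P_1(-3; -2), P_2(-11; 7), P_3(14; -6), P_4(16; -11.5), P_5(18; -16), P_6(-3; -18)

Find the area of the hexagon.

Cross-terms: -43, -32, -65, -49, -372, -48  ⇒  Σ = -609
Area = |Σ|/2 = 304.5.

304.5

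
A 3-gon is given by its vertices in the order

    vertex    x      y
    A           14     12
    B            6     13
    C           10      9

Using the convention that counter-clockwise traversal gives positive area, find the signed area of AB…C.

14

A→B: (14)(13) − (6)(12) = 110
B→C: (6)(9) − (10)(13) = -76
C→A: (10)(12) − (14)(9) = -6
Σ = 28
Signed area = Σ/2 = 14 (positive ⇒ counter-clockwise traversal).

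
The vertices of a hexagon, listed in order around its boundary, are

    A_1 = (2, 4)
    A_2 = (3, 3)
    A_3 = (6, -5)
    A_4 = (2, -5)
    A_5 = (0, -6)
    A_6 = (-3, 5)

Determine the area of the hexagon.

55.5

Σ = (-6) + (-33) + (-20) + (-12) + (-18) + (-22) = -111
Area = |Σ|/2 = 55.5.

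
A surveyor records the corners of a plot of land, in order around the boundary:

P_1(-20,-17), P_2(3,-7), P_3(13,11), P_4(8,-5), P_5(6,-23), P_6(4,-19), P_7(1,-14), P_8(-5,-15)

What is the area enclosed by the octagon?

P_1→P_2: (-20)(-7) − (3)(-17) = 191
P_2→P_3: (3)(11) − (13)(-7) = 124
P_3→P_4: (13)(-5) − (8)(11) = -153
P_4→P_5: (8)(-23) − (6)(-5) = -154
P_5→P_6: (6)(-19) − (4)(-23) = -22
P_6→P_7: (4)(-14) − (1)(-19) = -37
P_7→P_8: (1)(-15) − (-5)(-14) = -85
P_8→P_1: (-5)(-17) − (-20)(-15) = -215
Σ = -351
Area = |Σ|/2 = 175.5.

175.5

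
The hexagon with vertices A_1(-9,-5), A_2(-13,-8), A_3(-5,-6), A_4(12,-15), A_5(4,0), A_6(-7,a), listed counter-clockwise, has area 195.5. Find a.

Write out the shoelace sum; only the two edges meeting at A_6 involve a:
2·Area = [(4·a − (-7)·0) + ((-7)·(-5) − (-9)·a)] + 252
       = 13·a + 287 = 391
⇒ a = 8.

8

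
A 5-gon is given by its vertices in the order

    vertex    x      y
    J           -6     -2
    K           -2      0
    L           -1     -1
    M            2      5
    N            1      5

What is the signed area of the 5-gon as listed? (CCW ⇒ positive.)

Cross-terms: -4, 2, -3, 5, 28  ⇒  Σ = 28
Signed area = Σ/2 = 14 (positive ⇒ counter-clockwise traversal).

14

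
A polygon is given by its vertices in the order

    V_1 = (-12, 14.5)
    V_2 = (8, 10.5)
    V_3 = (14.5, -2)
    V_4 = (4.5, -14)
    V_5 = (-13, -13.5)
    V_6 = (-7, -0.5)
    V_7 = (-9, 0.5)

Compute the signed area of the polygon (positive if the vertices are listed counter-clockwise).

-533.75

Apply the shoelace formula: 2A = Σ (x_i·y_{i+1} − x_{i+1}·y_i), indices taken mod 7.
V_1→V_2: (-12)(10.5) − (8)(14.5) = -242
V_2→V_3: (8)(-2) − (14.5)(10.5) = -168.25
V_3→V_4: (14.5)(-14) − (4.5)(-2) = -194
V_4→V_5: (4.5)(-13.5) − (-13)(-14) = -242.75
V_5→V_6: (-13)(-0.5) − (-7)(-13.5) = -88
V_6→V_7: (-7)(0.5) − (-9)(-0.5) = -8
V_7→V_1: (-9)(14.5) − (-12)(0.5) = -124.5
Σ = -1067.5
Signed area = Σ/2 = -533.75 (negative ⇒ clockwise traversal).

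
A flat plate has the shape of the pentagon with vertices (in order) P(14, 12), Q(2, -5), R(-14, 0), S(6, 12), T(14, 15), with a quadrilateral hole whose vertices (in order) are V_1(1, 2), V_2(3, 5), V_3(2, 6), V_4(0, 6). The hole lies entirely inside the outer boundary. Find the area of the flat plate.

Outer boundary:
P→Q: (14)(-5) − (2)(12) = -94
Q→R: (2)(0) − (-14)(-5) = -70
R→S: (-14)(12) − (6)(0) = -168
S→T: (6)(15) − (14)(12) = -78
T→P: (14)(12) − (14)(15) = -42
Σ = -452
Area = |Σ|/2 = 226.
Hole:
Apply the shoelace formula: 2A = Σ (x_i·y_{i+1} − x_{i+1}·y_i), indices taken mod 4.
Cross-terms: -1, 8, 12, -6  ⇒  Σ = 13
Area = |Σ|/2 = 6.5.
Net area = 226 − 6.5 = 219.5.

219.5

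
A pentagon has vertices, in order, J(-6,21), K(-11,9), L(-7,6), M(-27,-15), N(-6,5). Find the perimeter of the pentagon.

92

|JK| = √((-5)² + (-12)²) = √169 = 13
|KL| = √((4)² + (-3)²) = √25 = 5
|LM| = √((-20)² + (-21)²) = √841 = 29
|MN| = √((21)² + (20)²) = √841 = 29
|NJ| = √((0)² + (16)²) = √256 = 16
Perimeter = 13 + 5 + 29 + 29 + 16 = 92.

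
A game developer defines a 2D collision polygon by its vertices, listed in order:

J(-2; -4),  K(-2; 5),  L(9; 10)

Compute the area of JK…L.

Apply the shoelace (surveyor's) formula: 2A = Σ (x_i·y_{i+1} − x_{i+1}·y_i), indices taken mod 3.
J→K: (-2)(5) − (-2)(-4) = -18
K→L: (-2)(10) − (9)(5) = -65
L→J: (9)(-4) − (-2)(10) = -16
Σ = -99
Area = |Σ|/2 = 49.5.

49.5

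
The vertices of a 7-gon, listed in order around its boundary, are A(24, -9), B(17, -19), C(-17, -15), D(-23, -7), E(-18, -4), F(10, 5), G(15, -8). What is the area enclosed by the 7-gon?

Apply Gauss's area formula: 2A = Σ (x_i·y_{i+1} − x_{i+1}·y_i), indices taken mod 7.
Σ = (-303) + (-578) + (-226) + (-34) + (-50) + (-155) + (57) = -1289
Area = |Σ|/2 = 644.5.

644.5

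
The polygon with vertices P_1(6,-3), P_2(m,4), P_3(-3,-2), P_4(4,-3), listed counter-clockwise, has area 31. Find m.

3

Write out the shoelace sum; only the two edges meeting at P_2 involve m:
2·Area = [(6·4 − m·(-3)) + (m·(-2) − (-3)·4)] + 23
       = 1·m + 59 = 62
⇒ m = 3.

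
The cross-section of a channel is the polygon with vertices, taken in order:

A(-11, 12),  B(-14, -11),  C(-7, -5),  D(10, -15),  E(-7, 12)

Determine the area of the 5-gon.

250

Cross-terms: 289, -7, 155, 15, 48  ⇒  Σ = 500
Area = |Σ|/2 = 250.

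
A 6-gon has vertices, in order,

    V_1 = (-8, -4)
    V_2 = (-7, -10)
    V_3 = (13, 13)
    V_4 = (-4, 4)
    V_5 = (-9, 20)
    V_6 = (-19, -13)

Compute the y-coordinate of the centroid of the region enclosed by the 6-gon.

338/155

Apply the shoelace formula. First the cross-terms c_i = x_i·y_{i+1} − x_{i+1}·y_i:
  52, 39, 104, -44, 497, -28  ⇒  2A = 620, A = 310.
Then Σ (y_i + y_{i+1})·c_i = 4056, so ȳ = 4056 / (6·310) = 338/155.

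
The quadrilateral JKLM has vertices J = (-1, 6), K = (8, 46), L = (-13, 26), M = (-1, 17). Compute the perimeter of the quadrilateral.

|JK| = √((9)² + (40)²) = √1681 = 41
|KL| = √((-21)² + (-20)²) = √841 = 29
|LM| = √((12)² + (-9)²) = √225 = 15
|MJ| = √((0)² + (-11)²) = √121 = 11
Perimeter = 41 + 29 + 15 + 11 = 96.

96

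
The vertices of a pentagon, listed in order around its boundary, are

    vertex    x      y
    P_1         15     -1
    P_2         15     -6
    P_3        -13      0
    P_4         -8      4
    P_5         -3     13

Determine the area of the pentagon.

244.5

Apply the shoelace formula: 2A = Σ (x_i·y_{i+1} − x_{i+1}·y_i), indices taken mod 5.
Cross-terms: -75, -78, -52, -92, -192  ⇒  Σ = -489
Area = |Σ|/2 = 244.5.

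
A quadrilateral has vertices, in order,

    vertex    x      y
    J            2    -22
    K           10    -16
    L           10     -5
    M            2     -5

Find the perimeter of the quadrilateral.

|JK| = √((8)² + (6)²) = √100 = 10
|KL| = √((0)² + (11)²) = √121 = 11
|LM| = √((-8)² + (0)²) = √64 = 8
|MJ| = √((0)² + (-17)²) = √289 = 17
Perimeter = 10 + 11 + 8 + 17 = 46.

46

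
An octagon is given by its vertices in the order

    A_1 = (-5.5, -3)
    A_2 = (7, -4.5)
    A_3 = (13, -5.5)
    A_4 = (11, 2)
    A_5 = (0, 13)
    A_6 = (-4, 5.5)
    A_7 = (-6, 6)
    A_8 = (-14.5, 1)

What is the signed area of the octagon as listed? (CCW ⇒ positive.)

243.125

Σ = (45.75) + (20) + (86.5) + (143) + (52) + (9) + (81) + (49) = 486.25
Signed area = Σ/2 = 243.125 (positive ⇒ counter-clockwise traversal).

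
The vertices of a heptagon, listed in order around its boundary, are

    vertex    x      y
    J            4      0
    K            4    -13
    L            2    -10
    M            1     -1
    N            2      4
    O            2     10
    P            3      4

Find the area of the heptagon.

Apply the shoelace formula: 2A = Σ (x_i·y_{i+1} − x_{i+1}·y_i), indices taken mod 7.
Σ = (-52) + (-14) + (8) + (6) + (12) + (-22) + (-16) = -78
Area = |Σ|/2 = 39.

39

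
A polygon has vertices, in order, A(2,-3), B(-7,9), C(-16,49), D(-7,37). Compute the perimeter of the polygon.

|AB| = √((-9)² + (12)²) = √225 = 15
|BC| = √((-9)² + (40)²) = √1681 = 41
|CD| = √((9)² + (-12)²) = √225 = 15
|DA| = √((9)² + (-40)²) = √1681 = 41
Perimeter = 15 + 41 + 15 + 41 = 112.

112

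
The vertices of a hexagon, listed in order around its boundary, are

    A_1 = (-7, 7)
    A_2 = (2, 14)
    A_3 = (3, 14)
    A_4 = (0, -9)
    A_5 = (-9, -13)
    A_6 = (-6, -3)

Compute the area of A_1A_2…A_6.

174

Apply the shoelace formula: 2A = Σ (x_i·y_{i+1} − x_{i+1}·y_i), indices taken mod 6.
Cross-terms: -112, -14, -27, -81, -51, -63  ⇒  Σ = -348
Area = |Σ|/2 = 174.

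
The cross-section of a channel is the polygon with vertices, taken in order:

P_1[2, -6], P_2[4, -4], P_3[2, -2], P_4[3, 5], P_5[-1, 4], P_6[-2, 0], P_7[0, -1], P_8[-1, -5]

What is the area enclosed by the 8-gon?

Apply the shoelace (surveyor's) formula: 2A = Σ (x_i·y_{i+1} − x_{i+1}·y_i), indices taken mod 8.
P_1→P_2: (2)(-4) − (4)(-6) = 16
P_2→P_3: (4)(-2) − (2)(-4) = 0
P_3→P_4: (2)(5) − (3)(-2) = 16
P_4→P_5: (3)(4) − (-1)(5) = 17
P_5→P_6: (-1)(0) − (-2)(4) = 8
P_6→P_7: (-2)(-1) − (0)(0) = 2
P_7→P_8: (0)(-5) − (-1)(-1) = -1
P_8→P_1: (-1)(-6) − (2)(-5) = 16
Σ = 74
Area = |Σ|/2 = 37.

37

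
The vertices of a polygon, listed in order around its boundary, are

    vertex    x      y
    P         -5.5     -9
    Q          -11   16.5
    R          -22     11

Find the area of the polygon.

155.375

Apply the shoelace formula: 2A = Σ (x_i·y_{i+1} − x_{i+1}·y_i), indices taken mod 3.
Σ = (-189.75) + (242) + (258.5) = 310.75
Area = |Σ|/2 = 155.375.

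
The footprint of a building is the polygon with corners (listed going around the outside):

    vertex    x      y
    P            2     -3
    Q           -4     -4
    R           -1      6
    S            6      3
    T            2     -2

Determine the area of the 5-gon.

Apply Gauss's area formula: 2A = Σ (x_i·y_{i+1} − x_{i+1}·y_i), indices taken mod 5.
Σ = (-20) + (-28) + (-39) + (-18) + (-2) = -107
Area = |Σ|/2 = 53.5.

53.5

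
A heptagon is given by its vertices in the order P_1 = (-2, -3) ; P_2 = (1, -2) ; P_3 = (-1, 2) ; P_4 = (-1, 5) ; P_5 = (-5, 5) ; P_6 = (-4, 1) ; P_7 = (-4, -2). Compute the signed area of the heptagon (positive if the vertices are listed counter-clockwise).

Cross-terms: 7, 0, -3, 20, 15, 12, 8  ⇒  Σ = 59
Signed area = Σ/2 = 29.5 (positive ⇒ counter-clockwise traversal).

29.5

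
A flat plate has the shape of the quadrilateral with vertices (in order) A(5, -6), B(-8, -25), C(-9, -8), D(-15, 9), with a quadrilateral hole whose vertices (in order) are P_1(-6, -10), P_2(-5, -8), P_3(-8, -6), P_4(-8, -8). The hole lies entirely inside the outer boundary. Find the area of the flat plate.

Outer boundary:
Apply the surveyor's formula: 2A = Σ (x_i·y_{i+1} − x_{i+1}·y_i), indices taken mod 4.
Cross-terms: -173, -161, -201, 45  ⇒  Σ = -490
Area = |Σ|/2 = 245.
Hole:
Apply the surveyor's formula: 2A = Σ (x_i·y_{i+1} − x_{i+1}·y_i), indices taken mod 4.
Σ = (-2) + (-34) + (16) + (32) = 12
Area = |Σ|/2 = 6.
Net area = 245 − 6 = 239.

239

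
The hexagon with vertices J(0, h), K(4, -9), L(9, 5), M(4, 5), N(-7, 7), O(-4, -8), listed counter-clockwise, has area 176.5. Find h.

-10

Write out the shoelace sum; only the two edges meeting at J involve h:
2·Area = [((-4)·h − 0·(-8)) + (0·(-9) − 4·h)] + 273
       = -8·h + 273 = 353
⇒ h = -10.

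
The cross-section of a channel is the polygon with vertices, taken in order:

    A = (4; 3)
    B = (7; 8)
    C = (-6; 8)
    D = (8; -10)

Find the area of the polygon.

Cross-terms: 11, 104, -4, 64  ⇒  Σ = 175
Area = |Σ|/2 = 87.5.

87.5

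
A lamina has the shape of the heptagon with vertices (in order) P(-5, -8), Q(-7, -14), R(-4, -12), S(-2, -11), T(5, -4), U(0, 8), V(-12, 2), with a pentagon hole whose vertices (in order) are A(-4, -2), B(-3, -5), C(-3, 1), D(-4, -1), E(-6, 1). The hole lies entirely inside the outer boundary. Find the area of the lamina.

Outer boundary:
Apply Gauss's area formula: 2A = Σ (x_i·y_{i+1} − x_{i+1}·y_i), indices taken mod 7.
Cross-terms: 14, 28, 20, 63, 40, 96, 106  ⇒  Σ = 367
Area = |Σ|/2 = 183.5.
Hole:
Apply Gauss's area formula: 2A = Σ (x_i·y_{i+1} − x_{i+1}·y_i), indices taken mod 5.
Cross-terms: 14, -18, 7, -10, 16  ⇒  Σ = 9
Area = |Σ|/2 = 4.5.
Net area = 183.5 − 4.5 = 179.

179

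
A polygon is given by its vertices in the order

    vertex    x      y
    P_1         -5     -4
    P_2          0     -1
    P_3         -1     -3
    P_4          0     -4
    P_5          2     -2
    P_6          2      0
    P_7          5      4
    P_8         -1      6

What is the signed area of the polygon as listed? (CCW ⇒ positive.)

48

P_1→P_2: (-5)(-1) − (0)(-4) = 5
P_2→P_3: (0)(-3) − (-1)(-1) = -1
P_3→P_4: (-1)(-4) − (0)(-3) = 4
P_4→P_5: (0)(-2) − (2)(-4) = 8
P_5→P_6: (2)(0) − (2)(-2) = 4
P_6→P_7: (2)(4) − (5)(0) = 8
P_7→P_8: (5)(6) − (-1)(4) = 34
P_8→P_1: (-1)(-4) − (-5)(6) = 34
Σ = 96
Signed area = Σ/2 = 48 (positive ⇒ counter-clockwise traversal).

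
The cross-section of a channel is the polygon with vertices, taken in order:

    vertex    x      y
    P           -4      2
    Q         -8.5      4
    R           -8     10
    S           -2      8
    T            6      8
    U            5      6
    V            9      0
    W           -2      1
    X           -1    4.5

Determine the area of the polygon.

100.5

Apply the shoelace formula: 2A = Σ (x_i·y_{i+1} − x_{i+1}·y_i), indices taken mod 9.
P→Q: (-4)(4) − (-8.5)(2) = 1
Q→R: (-8.5)(10) − (-8)(4) = -53
R→S: (-8)(8) − (-2)(10) = -44
S→T: (-2)(8) − (6)(8) = -64
T→U: (6)(6) − (5)(8) = -4
U→V: (5)(0) − (9)(6) = -54
V→W: (9)(1) − (-2)(0) = 9
W→X: (-2)(4.5) − (-1)(1) = -8
X→P: (-1)(2) − (-4)(4.5) = 16
Σ = -201
Area = |Σ|/2 = 100.5.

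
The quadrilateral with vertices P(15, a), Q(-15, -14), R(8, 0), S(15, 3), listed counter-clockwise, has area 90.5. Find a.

The doubled signed area Σ (x_i y_{i+1} − x_{i+1} y_i) is linear in a.
With a=0 it equals -119; the coefficient of a is 30 (from the two edges through P).
So 30·a + -119 = 2·90.5 = 181 ⇒ a = 10.

10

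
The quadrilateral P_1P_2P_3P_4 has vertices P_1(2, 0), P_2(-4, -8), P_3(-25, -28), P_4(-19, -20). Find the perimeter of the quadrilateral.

|P_1P_2| = √((-6)² + (-8)²) = √100 = 10
|P_2P_3| = √((-21)² + (-20)²) = √841 = 29
|P_3P_4| = √((6)² + (8)²) = √100 = 10
|P_4P_1| = √((21)² + (20)²) = √841 = 29
Perimeter = 10 + 29 + 10 + 29 = 78.

78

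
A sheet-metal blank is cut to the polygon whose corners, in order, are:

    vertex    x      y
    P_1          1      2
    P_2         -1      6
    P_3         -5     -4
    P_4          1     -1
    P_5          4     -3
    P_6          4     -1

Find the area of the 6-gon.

Apply the surveyor's formula: 2A = Σ (x_i·y_{i+1} − x_{i+1}·y_i), indices taken mod 6.
Σ = (8) + (34) + (9) + (1) + (8) + (9) = 69
Area = |Σ|/2 = 34.5.

34.5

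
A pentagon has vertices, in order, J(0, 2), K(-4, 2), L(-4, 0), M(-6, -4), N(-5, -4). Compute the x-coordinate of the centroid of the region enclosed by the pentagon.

Apply the shoelace (surveyor's) formula. First the cross-terms c_i = x_i·y_{i+1} − x_{i+1}·y_i:
  8, 8, 16, 4, -10  ⇒  2A = 26, A = 13.
Then Σ (x_i + x_{i+1})·c_i = -250, so x̄ = -250 / (6·13) = -125/39.

-125/39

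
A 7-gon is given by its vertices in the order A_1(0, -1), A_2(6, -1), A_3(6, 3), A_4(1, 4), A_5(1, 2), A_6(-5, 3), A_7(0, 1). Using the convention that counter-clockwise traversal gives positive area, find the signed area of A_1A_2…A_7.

28.5

Σ = (6) + (24) + (21) + (-2) + (13) + (-5) + (0) = 57
Signed area = Σ/2 = 28.5 (positive ⇒ counter-clockwise traversal).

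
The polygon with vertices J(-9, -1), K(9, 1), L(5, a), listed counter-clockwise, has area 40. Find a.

The doubled signed area Σ (x_i y_{i+1} − x_{i+1} y_i) is linear in a.
With a=0 it equals -10; the coefficient of a is 18 (from the two edges through L).
So 18·a + -10 = 2·40 = 80 ⇒ a = 5.

5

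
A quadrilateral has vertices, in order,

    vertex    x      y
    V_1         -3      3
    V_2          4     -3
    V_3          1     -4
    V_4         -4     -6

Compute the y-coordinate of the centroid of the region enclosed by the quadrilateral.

Apply the surveyor's formula. First the cross-terms c_i = x_i·y_{i+1} − x_{i+1}·y_i:
  -3, -13, -22, -30  ⇒  2A = -68, A = -34.
Then Σ (y_i + y_{i+1})·c_i = 401, so ȳ = 401 / (6·(-34)) = -401/204.

-401/204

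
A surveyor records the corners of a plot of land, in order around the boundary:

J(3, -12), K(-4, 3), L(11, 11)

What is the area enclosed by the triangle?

Σ = (-39) + (-77) + (-165) = -281
Area = |Σ|/2 = 140.5.

140.5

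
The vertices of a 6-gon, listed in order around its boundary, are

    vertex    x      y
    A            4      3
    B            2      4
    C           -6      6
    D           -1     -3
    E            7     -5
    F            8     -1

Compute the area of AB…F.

78.5

Cross-terms: 10, 36, 24, 26, 33, 28  ⇒  Σ = 157
Area = |Σ|/2 = 78.5.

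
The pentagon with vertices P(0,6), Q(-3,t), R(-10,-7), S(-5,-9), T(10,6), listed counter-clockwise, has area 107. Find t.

0

Write out the shoelace sum; only the two edges meeting at Q involve t:
2·Area = [(0·t − (-3)·6) + ((-3)·(-7) − (-10)·t)] + 175
       = 10·t + 214 = 214
⇒ t = 0.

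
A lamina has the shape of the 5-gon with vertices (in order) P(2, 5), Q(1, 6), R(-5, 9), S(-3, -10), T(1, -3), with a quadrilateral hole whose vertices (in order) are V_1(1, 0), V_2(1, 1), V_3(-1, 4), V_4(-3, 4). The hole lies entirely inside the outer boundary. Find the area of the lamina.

Outer boundary:
Σ = (7) + (39) + (77) + (19) + (11) = 153
Area = |Σ|/2 = 76.5.
Hole:
Apply the shoelace formula: 2A = Σ (x_i·y_{i+1} − x_{i+1}·y_i), indices taken mod 4.
Cross-terms: 1, 5, 8, -4  ⇒  Σ = 10
Area = |Σ|/2 = 5.
Net area = 76.5 − 5 = 71.5.

71.5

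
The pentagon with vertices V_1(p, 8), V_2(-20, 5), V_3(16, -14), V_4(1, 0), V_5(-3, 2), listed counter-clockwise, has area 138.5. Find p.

-25

The doubled signed area Σ (x_i y_{i+1} − x_{i+1} y_i) is linear in p.
With p=0 it equals 352; the coefficient of p is 3 (from the two edges through V_1).
So 3·p + 352 = 2·138.5 = 277 ⇒ p = -25.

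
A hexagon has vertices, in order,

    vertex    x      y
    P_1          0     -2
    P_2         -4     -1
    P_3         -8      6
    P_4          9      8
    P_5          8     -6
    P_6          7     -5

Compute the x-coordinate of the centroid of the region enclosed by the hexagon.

37/18

Apply the surveyor's formula. First the cross-terms c_i = x_i·y_{i+1} − x_{i+1}·y_i:
  -8, -32, -118, -118, 2, -14  ⇒  2A = -288, A = -144.
Then Σ (x_i + x_{i+1})·c_i = -1776, so x̄ = -1776 / (6·(-144)) = 37/18.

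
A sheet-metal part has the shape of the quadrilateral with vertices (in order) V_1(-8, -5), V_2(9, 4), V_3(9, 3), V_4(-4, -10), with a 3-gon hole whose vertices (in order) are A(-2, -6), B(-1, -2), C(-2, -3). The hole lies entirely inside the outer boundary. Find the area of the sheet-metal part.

Outer boundary:
Cross-terms: 13, -9, -78, -60  ⇒  Σ = -134
Area = |Σ|/2 = 67.
Hole:
Apply the shoelace formula: 2A = Σ (x_i·y_{i+1} − x_{i+1}·y_i), indices taken mod 3.
Σ = (-2) + (-1) + (6) = 3
Area = |Σ|/2 = 1.5.
Net area = 67 − 1.5 = 65.5.

65.5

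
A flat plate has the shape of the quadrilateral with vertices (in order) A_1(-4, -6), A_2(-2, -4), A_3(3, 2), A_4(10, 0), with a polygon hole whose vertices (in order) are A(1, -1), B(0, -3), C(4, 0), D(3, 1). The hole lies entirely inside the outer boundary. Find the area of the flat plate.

29.5

Outer boundary:
Apply the shoelace formula: 2A = Σ (x_i·y_{i+1} − x_{i+1}·y_i), indices taken mod 4.
Σ = (4) + (8) + (-20) + (-60) = -68
Area = |Σ|/2 = 34.
Hole:
Apply Gauss's area formula: 2A = Σ (x_i·y_{i+1} − x_{i+1}·y_i), indices taken mod 4.
A→B: (1)(-3) − (0)(-1) = -3
B→C: (0)(0) − (4)(-3) = 12
C→D: (4)(1) − (3)(0) = 4
D→A: (3)(-1) − (1)(1) = -4
Σ = 9
Area = |Σ|/2 = 4.5.
Net area = 34 − 4.5 = 29.5.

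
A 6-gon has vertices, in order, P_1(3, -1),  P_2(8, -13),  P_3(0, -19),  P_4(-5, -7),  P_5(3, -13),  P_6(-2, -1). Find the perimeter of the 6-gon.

|P_1P_2| = √((5)² + (-12)²) = √169 = 13
|P_2P_3| = √((-8)² + (-6)²) = √100 = 10
|P_3P_4| = √((-5)² + (12)²) = √169 = 13
|P_4P_5| = √((8)² + (-6)²) = √100 = 10
|P_5P_6| = √((-5)² + (12)²) = √169 = 13
|P_6P_1| = √((5)² + (0)²) = √25 = 5
Perimeter = 13 + 10 + 13 + 10 + 13 + 5 = 64.

64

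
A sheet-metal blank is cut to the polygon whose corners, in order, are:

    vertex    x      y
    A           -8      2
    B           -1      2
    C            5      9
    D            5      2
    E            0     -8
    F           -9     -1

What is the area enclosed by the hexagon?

103

Apply the shoelace (surveyor's) formula: 2A = Σ (x_i·y_{i+1} − x_{i+1}·y_i), indices taken mod 6.
Σ = (-14) + (-19) + (-35) + (-40) + (-72) + (-26) = -206
Area = |Σ|/2 = 103.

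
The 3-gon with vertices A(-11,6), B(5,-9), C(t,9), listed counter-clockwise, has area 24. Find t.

-11

Write out the shoelace sum; only the two edges meeting at C involve t:
2·Area = [(5·9 − t·(-9)) + (t·6 − (-11)·9)] + 69
       = 15·t + 213 = 48
⇒ t = -11.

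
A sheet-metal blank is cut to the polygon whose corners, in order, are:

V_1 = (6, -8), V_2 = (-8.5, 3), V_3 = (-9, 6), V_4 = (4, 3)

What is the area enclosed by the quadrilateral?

87.5

Cross-terms: -50, -24, -51, -50  ⇒  Σ = -175
Area = |Σ|/2 = 87.5.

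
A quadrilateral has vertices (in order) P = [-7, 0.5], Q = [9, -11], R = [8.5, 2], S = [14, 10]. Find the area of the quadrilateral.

Apply Gauss's area formula: 2A = Σ (x_i·y_{i+1} − x_{i+1}·y_i), indices taken mod 4.
Cross-terms: 72.5, 111.5, 57, 77  ⇒  Σ = 318
Area = |Σ|/2 = 159.

159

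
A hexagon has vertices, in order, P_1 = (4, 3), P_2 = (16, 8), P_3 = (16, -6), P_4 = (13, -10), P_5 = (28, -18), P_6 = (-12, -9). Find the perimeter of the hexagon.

|P_1P_2| = √((12)² + (5)²) = √169 = 13
|P_2P_3| = √((0)² + (-14)²) = √196 = 14
|P_3P_4| = √((-3)² + (-4)²) = √25 = 5
|P_4P_5| = √((15)² + (-8)²) = √289 = 17
|P_5P_6| = √((-40)² + (9)²) = √1681 = 41
|P_6P_1| = √((16)² + (12)²) = √400 = 20
Perimeter = 13 + 14 + 5 + 17 + 41 + 20 = 110.

110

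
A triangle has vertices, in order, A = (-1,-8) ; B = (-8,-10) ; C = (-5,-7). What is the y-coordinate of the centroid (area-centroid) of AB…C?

-25/3

Apply the shoelace formula. First the cross-terms c_i = x_i·y_{i+1} − x_{i+1}·y_i:
  -54, 6, 33  ⇒  2A = -15, A = -7.5.
Then Σ (y_i + y_{i+1})·c_i = 375, so ȳ = 375 / (6·(-7.5)) = -25/3.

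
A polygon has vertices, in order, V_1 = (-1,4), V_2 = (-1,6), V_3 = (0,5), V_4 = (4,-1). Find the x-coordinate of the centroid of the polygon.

13/18

Apply Gauss's area formula. First the cross-terms c_i = x_i·y_{i+1} − x_{i+1}·y_i:
  -2, -5, -20, 15  ⇒  2A = -12, A = -6.
Then Σ (x_i + x_{i+1})·c_i = -26, so x̄ = -26 / (6·(-6)) = 13/18.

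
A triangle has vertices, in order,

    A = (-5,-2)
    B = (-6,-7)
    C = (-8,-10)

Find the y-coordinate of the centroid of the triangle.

-19/3

Apply Gauss's area formula. First the cross-terms c_i = x_i·y_{i+1} − x_{i+1}·y_i:
  23, 4, -34  ⇒  2A = -7, A = -3.5.
Then Σ (y_i + y_{i+1})·c_i = 133, so ȳ = 133 / (6·(-3.5)) = -19/3.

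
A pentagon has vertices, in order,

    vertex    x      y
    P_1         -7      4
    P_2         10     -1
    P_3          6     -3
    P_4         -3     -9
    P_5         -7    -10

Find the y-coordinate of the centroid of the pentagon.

-656/251

Apply the shoelace formula. First the cross-terms c_i = x_i·y_{i+1} − x_{i+1}·y_i:
  -33, -24, -63, -33, -98  ⇒  2A = -251, A = -125.5.
Then Σ (y_i + y_{i+1})·c_i = 1968, so ȳ = 1968 / (6·(-125.5)) = -656/251.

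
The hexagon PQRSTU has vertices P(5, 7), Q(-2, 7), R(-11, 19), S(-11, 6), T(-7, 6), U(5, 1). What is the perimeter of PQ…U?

|PQ| = √((-7)² + (0)²) = √49 = 7
|QR| = √((-9)² + (12)²) = √225 = 15
|RS| = √((0)² + (-13)²) = √169 = 13
|ST| = √((4)² + (0)²) = √16 = 4
|TU| = √((12)² + (-5)²) = √169 = 13
|UP| = √((0)² + (6)²) = √36 = 6
Perimeter = 7 + 15 + 13 + 4 + 13 + 6 = 58.

58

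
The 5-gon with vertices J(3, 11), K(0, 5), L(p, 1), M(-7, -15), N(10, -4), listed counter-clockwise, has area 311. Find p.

Write out the shoelace sum; only the two edges meeting at L involve p:
2·Area = [(0·1 − p·5) + (p·(-15) − (-7)·1)] + 315
       = -20·p + 322 = 622
⇒ p = -15.

-15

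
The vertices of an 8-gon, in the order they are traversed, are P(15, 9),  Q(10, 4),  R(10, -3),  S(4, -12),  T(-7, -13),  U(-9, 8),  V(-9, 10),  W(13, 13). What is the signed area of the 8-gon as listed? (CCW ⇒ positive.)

Apply Gauss's area formula: 2A = Σ (x_i·y_{i+1} − x_{i+1}·y_i), indices taken mod 8.
Σ = (-30) + (-70) + (-108) + (-136) + (-173) + (-18) + (-247) + (-78) = -860
Signed area = Σ/2 = -430 (negative ⇒ clockwise traversal).

-430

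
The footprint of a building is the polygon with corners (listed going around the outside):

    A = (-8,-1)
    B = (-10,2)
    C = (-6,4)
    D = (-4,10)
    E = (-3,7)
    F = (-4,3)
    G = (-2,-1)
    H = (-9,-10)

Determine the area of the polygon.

63.5

Apply Gauss's area formula: 2A = Σ (x_i·y_{i+1} − x_{i+1}·y_i), indices taken mod 8.
Σ = (-26) + (-28) + (-44) + (2) + (19) + (10) + (11) + (-71) = -127
Area = |Σ|/2 = 63.5.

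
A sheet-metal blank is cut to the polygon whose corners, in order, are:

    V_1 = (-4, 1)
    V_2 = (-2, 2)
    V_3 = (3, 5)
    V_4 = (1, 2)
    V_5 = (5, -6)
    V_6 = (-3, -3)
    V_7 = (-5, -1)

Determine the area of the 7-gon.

45.5

Apply the surveyor's formula: 2A = Σ (x_i·y_{i+1} − x_{i+1}·y_i), indices taken mod 7.
V_1→V_2: (-4)(2) − (-2)(1) = -6
V_2→V_3: (-2)(5) − (3)(2) = -16
V_3→V_4: (3)(2) − (1)(5) = 1
V_4→V_5: (1)(-6) − (5)(2) = -16
V_5→V_6: (5)(-3) − (-3)(-6) = -33
V_6→V_7: (-3)(-1) − (-5)(-3) = -12
V_7→V_1: (-5)(1) − (-4)(-1) = -9
Σ = -91
Area = |Σ|/2 = 45.5.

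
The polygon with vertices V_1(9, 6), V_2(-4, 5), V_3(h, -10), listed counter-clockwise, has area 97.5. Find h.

-4

Write out the shoelace sum; only the two edges meeting at V_3 involve h:
2·Area = [((-4)·(-10) − h·5) + (h·6 − 9·(-10))] + 69
       = 1·h + 199 = 195
⇒ h = -4.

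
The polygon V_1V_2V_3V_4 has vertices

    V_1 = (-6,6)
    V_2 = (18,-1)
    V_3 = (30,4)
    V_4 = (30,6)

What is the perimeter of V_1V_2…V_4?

76

|V_1V_2| = √((24)² + (-7)²) = √625 = 25
|V_2V_3| = √((12)² + (5)²) = √169 = 13
|V_3V_4| = √((0)² + (2)²) = √4 = 2
|V_4V_1| = √((-36)² + (0)²) = √1296 = 36
Perimeter = 25 + 13 + 2 + 36 = 76.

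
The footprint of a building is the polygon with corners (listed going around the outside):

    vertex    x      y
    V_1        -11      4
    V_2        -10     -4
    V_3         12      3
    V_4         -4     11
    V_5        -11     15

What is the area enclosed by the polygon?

Cross-terms: 84, 18, 144, 61, 121  ⇒  Σ = 428
Area = |Σ|/2 = 214.

214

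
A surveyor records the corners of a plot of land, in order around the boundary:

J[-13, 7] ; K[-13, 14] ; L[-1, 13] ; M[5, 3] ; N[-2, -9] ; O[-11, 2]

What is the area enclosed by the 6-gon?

Apply Gauss's area formula: 2A = Σ (x_i·y_{i+1} − x_{i+1}·y_i), indices taken mod 6.
Σ = (-91) + (-155) + (-68) + (-39) + (-103) + (-51) = -507
Area = |Σ|/2 = 253.5.

253.5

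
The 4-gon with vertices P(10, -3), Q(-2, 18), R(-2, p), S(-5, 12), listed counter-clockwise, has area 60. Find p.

The doubled signed area Σ (x_i y_{i+1} − x_{i+1} y_i) is linear in p.
With p=0 it equals 81; the coefficient of p is 3 (from the two edges through R).
So 3·p + 81 = 2·60 = 120 ⇒ p = 13.

13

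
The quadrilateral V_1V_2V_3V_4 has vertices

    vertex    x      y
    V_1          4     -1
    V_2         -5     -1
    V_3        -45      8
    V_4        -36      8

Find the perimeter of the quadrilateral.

100

|V_1V_2| = √((-9)² + (0)²) = √81 = 9
|V_2V_3| = √((-40)² + (9)²) = √1681 = 41
|V_3V_4| = √((9)² + (0)²) = √81 = 9
|V_4V_1| = √((40)² + (-9)²) = √1681 = 41
Perimeter = 9 + 41 + 9 + 41 = 100.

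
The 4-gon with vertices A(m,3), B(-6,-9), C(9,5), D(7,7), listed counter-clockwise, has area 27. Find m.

4

The doubled signed area Σ (x_i y_{i+1} − x_{i+1} y_i) is linear in m.
With m=0 it equals 118; the coefficient of m is -16 (from the two edges through A).
So -16·m + 118 = 2·27 = 54 ⇒ m = 4.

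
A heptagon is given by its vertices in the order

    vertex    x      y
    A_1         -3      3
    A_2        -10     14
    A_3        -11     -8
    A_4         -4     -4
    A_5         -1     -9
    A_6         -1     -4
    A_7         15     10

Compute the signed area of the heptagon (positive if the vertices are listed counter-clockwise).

Apply the shoelace formula: 2A = Σ (x_i·y_{i+1} − x_{i+1}·y_i), indices taken mod 7.
Σ = (-12) + (234) + (12) + (32) + (-5) + (50) + (75) = 386
Signed area = Σ/2 = 193 (positive ⇒ counter-clockwise traversal).

193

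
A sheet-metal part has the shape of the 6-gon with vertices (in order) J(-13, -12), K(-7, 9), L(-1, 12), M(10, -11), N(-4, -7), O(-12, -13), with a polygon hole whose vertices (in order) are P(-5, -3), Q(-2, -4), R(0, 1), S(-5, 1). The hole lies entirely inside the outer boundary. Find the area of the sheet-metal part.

259.5

Outer boundary:
Σ = (-201) + (-75) + (-109) + (-114) + (-32) + (-25) = -556
Area = |Σ|/2 = 278.
Hole:
Apply Gauss's area formula: 2A = Σ (x_i·y_{i+1} − x_{i+1}·y_i), indices taken mod 4.
Σ = (14) + (-2) + (5) + (20) = 37
Area = |Σ|/2 = 18.5.
Net area = 278 − 18.5 = 259.5.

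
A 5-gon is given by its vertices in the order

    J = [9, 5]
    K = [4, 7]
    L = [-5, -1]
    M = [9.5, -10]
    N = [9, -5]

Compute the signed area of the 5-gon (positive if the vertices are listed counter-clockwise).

Σ = (43) + (31) + (59.5) + (42.5) + (90) = 266
Signed area = Σ/2 = 133 (positive ⇒ counter-clockwise traversal).

133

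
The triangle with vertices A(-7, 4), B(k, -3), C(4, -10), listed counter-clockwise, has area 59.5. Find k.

Write out the shoelace sum; only the two edges meeting at B involve k:
2·Area = [((-7)·(-3) − k·4) + (k·(-10) − 4·(-3))] + -54
       = -14·k + -21 = 119
⇒ k = -10.

-10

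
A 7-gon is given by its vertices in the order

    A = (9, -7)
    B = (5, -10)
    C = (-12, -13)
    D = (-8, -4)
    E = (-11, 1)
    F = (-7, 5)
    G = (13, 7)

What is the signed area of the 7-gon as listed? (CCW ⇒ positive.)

-332

A→B: (9)(-10) − (5)(-7) = -55
B→C: (5)(-13) − (-12)(-10) = -185
C→D: (-12)(-4) − (-8)(-13) = -56
D→E: (-8)(1) − (-11)(-4) = -52
E→F: (-11)(5) − (-7)(1) = -48
F→G: (-7)(7) − (13)(5) = -114
G→A: (13)(-7) − (9)(7) = -154
Σ = -664
Signed area = Σ/2 = -332 (negative ⇒ clockwise traversal).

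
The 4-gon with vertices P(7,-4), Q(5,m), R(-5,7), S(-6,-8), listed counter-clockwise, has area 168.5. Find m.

10

The doubled signed area Σ (x_i y_{i+1} − x_{i+1} y_i) is linear in m.
With m=0 it equals 217; the coefficient of m is 12 (from the two edges through Q).
So 12·m + 217 = 2·168.5 = 337 ⇒ m = 10.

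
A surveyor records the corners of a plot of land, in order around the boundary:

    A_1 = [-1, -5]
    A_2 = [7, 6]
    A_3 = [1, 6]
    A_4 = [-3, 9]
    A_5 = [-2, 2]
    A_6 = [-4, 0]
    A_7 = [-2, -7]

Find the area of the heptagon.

Apply the shoelace (surveyor's) formula: 2A = Σ (x_i·y_{i+1} − x_{i+1}·y_i), indices taken mod 7.
A_1→A_2: (-1)(6) − (7)(-5) = 29
A_2→A_3: (7)(6) − (1)(6) = 36
A_3→A_4: (1)(9) − (-3)(6) = 27
A_4→A_5: (-3)(2) − (-2)(9) = 12
A_5→A_6: (-2)(0) − (-4)(2) = 8
A_6→A_7: (-4)(-7) − (-2)(0) = 28
A_7→A_1: (-2)(-5) − (-1)(-7) = 3
Σ = 143
Area = |Σ|/2 = 71.5.

71.5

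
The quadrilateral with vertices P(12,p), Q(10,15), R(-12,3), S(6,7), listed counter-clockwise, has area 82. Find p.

10

Write out the shoelace sum; only the two edges meeting at P involve p:
2·Area = [(6·p − 12·7) + (12·15 − 10·p)] + 108
       = -4·p + 204 = 164
⇒ p = 10.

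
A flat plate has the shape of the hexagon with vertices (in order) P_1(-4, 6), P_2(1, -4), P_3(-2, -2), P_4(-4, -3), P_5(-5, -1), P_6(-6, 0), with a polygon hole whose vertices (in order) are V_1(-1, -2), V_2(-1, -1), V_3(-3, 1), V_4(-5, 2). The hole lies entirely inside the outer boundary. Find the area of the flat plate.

Outer boundary:
Apply the surveyor's formula: 2A = Σ (x_i·y_{i+1} − x_{i+1}·y_i), indices taken mod 6.
Σ = (10) + (-10) + (-2) + (-11) + (-6) + (-36) = -55
Area = |Σ|/2 = 27.5.
Hole:
V_1→V_2: (-1)(-1) − (-1)(-2) = -1
V_2→V_3: (-1)(1) − (-3)(-1) = -4
V_3→V_4: (-3)(2) − (-5)(1) = -1
V_4→V_1: (-5)(-2) − (-1)(2) = 12
Σ = 6
Area = |Σ|/2 = 3.
Net area = 27.5 − 3 = 24.5.

24.5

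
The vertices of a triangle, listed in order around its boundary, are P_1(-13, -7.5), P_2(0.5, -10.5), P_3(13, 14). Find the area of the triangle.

184.125

Σ = (140.25) + (143.5) + (84.5) = 368.25
Area = |Σ|/2 = 184.125.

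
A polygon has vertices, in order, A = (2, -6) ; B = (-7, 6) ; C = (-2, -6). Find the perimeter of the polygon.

32

|AB| = √((-9)² + (12)²) = √225 = 15
|BC| = √((5)² + (-12)²) = √169 = 13
|CA| = √((4)² + (0)²) = √16 = 4
Perimeter = 15 + 13 + 4 = 32.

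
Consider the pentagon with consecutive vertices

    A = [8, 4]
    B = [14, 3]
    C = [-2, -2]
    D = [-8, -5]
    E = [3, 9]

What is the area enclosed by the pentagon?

Apply the shoelace formula: 2A = Σ (x_i·y_{i+1} − x_{i+1}·y_i), indices taken mod 5.
Σ = (-32) + (-22) + (-6) + (-57) + (-60) = -177
Area = |Σ|/2 = 88.5.

88.5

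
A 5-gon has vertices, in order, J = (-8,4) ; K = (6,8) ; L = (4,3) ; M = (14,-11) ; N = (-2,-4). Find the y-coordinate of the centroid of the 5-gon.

-12/17

Apply the shoelace formula. First the cross-terms c_i = x_i·y_{i+1} − x_{i+1}·y_i:
  -88, -14, -86, -78, -40  ⇒  2A = -306, A = -153.
Then Σ (y_i + y_{i+1})·c_i = 648, so ȳ = 648 / (6·(-153)) = -12/17.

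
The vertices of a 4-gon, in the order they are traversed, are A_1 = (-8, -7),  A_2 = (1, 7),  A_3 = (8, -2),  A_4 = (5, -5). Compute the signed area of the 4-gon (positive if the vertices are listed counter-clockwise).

-106

Apply Gauss's area formula: 2A = Σ (x_i·y_{i+1} − x_{i+1}·y_i), indices taken mod 4.
Cross-terms: -49, -58, -30, -75  ⇒  Σ = -212
Signed area = Σ/2 = -106 (negative ⇒ clockwise traversal).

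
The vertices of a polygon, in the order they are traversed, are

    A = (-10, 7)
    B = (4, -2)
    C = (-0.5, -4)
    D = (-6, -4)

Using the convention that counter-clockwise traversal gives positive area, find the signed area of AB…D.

Cross-terms: -8, -17, -22, -82  ⇒  Σ = -129
Signed area = Σ/2 = -64.5 (negative ⇒ clockwise traversal).

-64.5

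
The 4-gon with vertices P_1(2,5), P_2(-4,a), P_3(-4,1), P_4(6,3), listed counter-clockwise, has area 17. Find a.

The doubled signed area Σ (x_i y_{i+1} − x_{i+1} y_i) is linear in a.
With a=0 it equals 22; the coefficient of a is 6 (from the two edges through P_2).
So 6·a + 22 = 2·17 = 34 ⇒ a = 2.

2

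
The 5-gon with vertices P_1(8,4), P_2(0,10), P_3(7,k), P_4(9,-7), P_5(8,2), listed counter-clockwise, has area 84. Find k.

-13

The doubled signed area Σ (x_i y_{i+1} − x_{i+1} y_i) is linear in k.
With k=0 it equals 51; the coefficient of k is -9 (from the two edges through P_3).
So -9·k + 51 = 2·84 = 168 ⇒ k = -13.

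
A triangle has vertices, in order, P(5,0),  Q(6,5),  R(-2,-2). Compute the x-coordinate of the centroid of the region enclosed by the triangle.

Apply the shoelace (surveyor's) formula. First the cross-terms c_i = x_i·y_{i+1} − x_{i+1}·y_i:
  25, -2, 10  ⇒  2A = 33, A = 16.5.
Then Σ (x_i + x_{i+1})·c_i = 297, so x̄ = 297 / (6·16.5) = 3.

3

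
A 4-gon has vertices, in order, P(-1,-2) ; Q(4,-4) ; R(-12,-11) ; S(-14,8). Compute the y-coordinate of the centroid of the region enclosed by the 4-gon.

Apply Gauss's area formula. First the cross-terms c_i = x_i·y_{i+1} − x_{i+1}·y_i:
  12, -92, -250, 36  ⇒  2A = -294, A = -147.
Then Σ (y_i + y_{i+1})·c_i = 2274, so ȳ = 2274 / (6·(-147)) = -379/147.

-379/147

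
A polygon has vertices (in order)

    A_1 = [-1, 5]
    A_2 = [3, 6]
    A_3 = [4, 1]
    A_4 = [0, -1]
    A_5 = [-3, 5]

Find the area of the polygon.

Apply the shoelace (surveyor's) formula: 2A = Σ (x_i·y_{i+1} − x_{i+1}·y_i), indices taken mod 5.
Σ = (-21) + (-21) + (-4) + (-3) + (-10) = -59
Area = |Σ|/2 = 29.5.

29.5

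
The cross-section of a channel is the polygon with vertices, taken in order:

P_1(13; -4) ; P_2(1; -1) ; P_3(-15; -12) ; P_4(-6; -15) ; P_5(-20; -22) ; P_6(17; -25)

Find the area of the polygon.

Apply Gauss's area formula: 2A = Σ (x_i·y_{i+1} − x_{i+1}·y_i), indices taken mod 6.
P_1→P_2: (13)(-1) − (1)(-4) = -9
P_2→P_3: (1)(-12) − (-15)(-1) = -27
P_3→P_4: (-15)(-15) − (-6)(-12) = 153
P_4→P_5: (-6)(-22) − (-20)(-15) = -168
P_5→P_6: (-20)(-25) − (17)(-22) = 874
P_6→P_1: (17)(-4) − (13)(-25) = 257
Σ = 1080
Area = |Σ|/2 = 540.

540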